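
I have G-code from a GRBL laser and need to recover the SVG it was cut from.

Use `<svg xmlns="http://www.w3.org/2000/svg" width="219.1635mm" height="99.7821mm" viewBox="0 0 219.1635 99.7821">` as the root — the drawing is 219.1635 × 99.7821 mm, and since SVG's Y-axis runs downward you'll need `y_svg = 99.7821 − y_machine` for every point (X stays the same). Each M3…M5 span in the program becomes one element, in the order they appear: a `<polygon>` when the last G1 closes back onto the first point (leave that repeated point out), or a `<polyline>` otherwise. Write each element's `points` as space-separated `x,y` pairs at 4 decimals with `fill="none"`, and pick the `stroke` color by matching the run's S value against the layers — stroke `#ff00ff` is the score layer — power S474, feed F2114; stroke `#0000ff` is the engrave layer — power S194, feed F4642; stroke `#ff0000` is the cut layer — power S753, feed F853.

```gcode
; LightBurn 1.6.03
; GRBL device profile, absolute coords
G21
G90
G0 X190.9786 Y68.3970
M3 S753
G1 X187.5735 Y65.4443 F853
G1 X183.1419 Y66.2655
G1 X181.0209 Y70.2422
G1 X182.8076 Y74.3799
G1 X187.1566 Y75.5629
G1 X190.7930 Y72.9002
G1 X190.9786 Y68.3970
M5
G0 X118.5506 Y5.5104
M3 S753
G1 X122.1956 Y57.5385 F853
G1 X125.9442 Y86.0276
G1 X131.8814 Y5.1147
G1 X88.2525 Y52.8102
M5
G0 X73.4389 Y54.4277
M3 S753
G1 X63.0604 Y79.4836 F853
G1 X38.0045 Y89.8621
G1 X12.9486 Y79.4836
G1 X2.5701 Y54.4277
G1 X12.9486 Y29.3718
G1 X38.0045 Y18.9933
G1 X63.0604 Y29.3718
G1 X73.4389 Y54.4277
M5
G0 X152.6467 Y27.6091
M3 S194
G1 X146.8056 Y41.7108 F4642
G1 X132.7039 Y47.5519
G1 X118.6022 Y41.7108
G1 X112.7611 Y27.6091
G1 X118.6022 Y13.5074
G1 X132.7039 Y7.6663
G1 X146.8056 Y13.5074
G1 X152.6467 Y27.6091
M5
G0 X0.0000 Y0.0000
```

Machine Y-up, SVG Y-down with viewBox height 99.7821, so y_svg = 99.7821 − y_machine; X carries over.

Run 1: the run's S753 means `#ff0000` (cut). The run returns to its start, so emit a `<polygon>` with points (Y-flipped): 190.9786,31.3851 187.5735,34.3378 183.1419,33.5166 181.0209,29.5399 182.8076,25.4022 187.1566,24.2192 190.7930,26.8819.

Run 2: power S753 maps to stroke `#ff0000` (cut). The run is open, so emit a `<polyline>` with points (Y-flipped): 118.5506,94.2717 122.1956,42.2436 125.9442,13.7545 131.8814,94.6674 88.2525,46.9719.

Run 3: power S753 maps to stroke `#ff0000` (cut). The run returns to its start, so emit a `<polygon>` with points (Y-flipped): 73.4389,45.3544 63.0604,20.2985 38.0045,9.9200 12.9486,20.2985 2.5701,45.3544 12.9486,70.4103 38.0045,80.7888 63.0604,70.4103.

Run 4: the run's S194 means `#0000ff` (engrave). The run returns to its start, so emit a `<polygon>` with points (Y-flipped): 152.6467,72.1730 146.8056,58.0713 132.7039,52.2302 118.6022,58.0713 112.7611,72.1730 118.6022,86.2747 132.7039,92.1158 146.8056,86.2747.

<svg xmlns="http://www.w3.org/2000/svg" width="219.1635mm" height="99.7821mm" viewBox="0 0 219.1635 99.7821">
  <polygon points="190.9786,31.3851 187.5735,34.3378 183.1419,33.5166 181.0209,29.5399 182.8076,25.4022 187.1566,24.2192 190.7930,26.8819" fill="none" stroke="#ff0000"/>
  <polyline points="118.5506,94.2717 122.1956,42.2436 125.9442,13.7545 131.8814,94.6674 88.2525,46.9719" fill="none" stroke="#ff0000"/>
  <polygon points="73.4389,45.3544 63.0604,20.2985 38.0045,9.9200 12.9486,20.2985 2.5701,45.3544 12.9486,70.4103 38.0045,80.7888 63.0604,70.4103" fill="none" stroke="#ff0000"/>
  <polygon points="152.6467,72.1730 146.8056,58.0713 132.7039,52.2302 118.6022,58.0713 112.7611,72.1730 118.6022,86.2747 132.7039,92.1158 146.8056,86.2747" fill="none" stroke="#0000ff"/>
</svg>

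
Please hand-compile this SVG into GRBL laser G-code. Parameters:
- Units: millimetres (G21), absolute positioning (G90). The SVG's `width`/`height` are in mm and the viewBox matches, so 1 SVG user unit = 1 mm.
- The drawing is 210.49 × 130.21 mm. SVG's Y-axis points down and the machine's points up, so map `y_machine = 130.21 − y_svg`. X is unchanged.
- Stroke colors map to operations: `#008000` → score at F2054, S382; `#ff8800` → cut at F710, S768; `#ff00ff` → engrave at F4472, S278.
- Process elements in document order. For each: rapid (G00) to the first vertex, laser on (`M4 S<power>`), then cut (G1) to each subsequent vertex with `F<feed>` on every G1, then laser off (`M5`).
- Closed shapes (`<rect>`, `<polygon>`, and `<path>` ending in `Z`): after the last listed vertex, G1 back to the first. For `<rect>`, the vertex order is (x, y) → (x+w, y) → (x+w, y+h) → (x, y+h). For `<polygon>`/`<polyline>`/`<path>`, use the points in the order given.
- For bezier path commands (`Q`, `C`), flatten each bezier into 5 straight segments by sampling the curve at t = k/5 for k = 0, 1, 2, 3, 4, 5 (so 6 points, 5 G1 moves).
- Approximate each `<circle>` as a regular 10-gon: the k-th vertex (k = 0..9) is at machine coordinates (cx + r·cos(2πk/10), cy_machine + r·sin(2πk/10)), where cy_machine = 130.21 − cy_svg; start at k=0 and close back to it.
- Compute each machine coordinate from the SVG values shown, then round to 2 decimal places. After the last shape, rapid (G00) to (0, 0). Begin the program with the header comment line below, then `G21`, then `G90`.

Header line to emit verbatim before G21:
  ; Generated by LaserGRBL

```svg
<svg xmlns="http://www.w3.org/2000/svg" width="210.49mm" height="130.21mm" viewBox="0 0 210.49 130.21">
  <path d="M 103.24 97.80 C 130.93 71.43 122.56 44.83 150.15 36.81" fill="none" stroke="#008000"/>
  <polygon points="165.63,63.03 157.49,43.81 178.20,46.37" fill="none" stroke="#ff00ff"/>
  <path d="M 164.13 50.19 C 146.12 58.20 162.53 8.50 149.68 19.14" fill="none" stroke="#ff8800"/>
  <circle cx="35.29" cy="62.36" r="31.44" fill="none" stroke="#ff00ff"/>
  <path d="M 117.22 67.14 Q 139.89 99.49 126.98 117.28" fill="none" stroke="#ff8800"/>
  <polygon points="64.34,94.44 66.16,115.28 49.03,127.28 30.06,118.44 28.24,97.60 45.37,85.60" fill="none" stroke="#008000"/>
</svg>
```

viewBox `0 0 210.49 130.21` with mm width/height → 1 unit = 1 mm. Flip: y_m = 130.21 − y_svg.

**Shape 1** — `<path>` cubic bezier, stroke `#008000` → score (S382, F2054). Control points (SVG): P0=(103.24,97.80), P1=(130.93,71.43), P2=(122.56,44.83), P3=(150.15,36.81); sampled at t=k/5. Machine vertices: (103.24,32.41) → (116.10,48.11) → (123.77,62.96) → (129.69,76.06) → (137.34,86.51) → (150.15,93.40). Open path.

**Shape 2** — `<polygon>` regular polygon, stroke `#ff00ff` → engrave (S278, F4472). Machine vertices: (165.63,67.18) → (157.49,86.40) → (178.20,83.84) → (165.63,67.18). Closed: final G1 returns to the first vertex.

**Shape 3** — `<path>` cubic bezier, stroke `#ff8800` → cut (S768, F710). Control points (SVG): P0=(164.13,50.19), P1=(146.12,58.20), P2=(162.53,8.50), P3=(149.68,19.14); sampled at t=k/5. Machine vertices: (164.13,80.02) → (156.94,81.19) → (154.96,90.55) → (155.13,102.43) → (154.39,111.16) → (149.68,111.07). Open path.

**Shape 4** — `<circle>` circle, stroke `#ff00ff` → engrave (S278, F4472). Machine vertices: (66.73,67.85) → (60.73,86.33) → (45.01,97.75) → (25.57,97.75) → (9.85,86.33) → (3.85,67.85) → (9.85,49.37) → (25.57,37.95) → (45.01,37.95) → (60.73,49.37) → (66.73,67.85). Closed: final G1 returns to the first vertex.

**Shape 5** — `<path>` quadratic bezier, stroke `#ff8800` → cut (S768, F710). Control points (SVG): P0=(117.22,67.14), P1=(139.89,99.49), P2=(126.98,117.28); sampled at t=k/5. Machine vertices: (117.22,63.07) → (124.86,50.71) → (129.66,39.52) → (131.62,29.49) → (130.72,20.63) → (126.98,12.93). Open path.

**Shape 6** — `<polygon>` regular polygon, stroke `#008000` → score (S382, F2054). Machine vertices: (64.34,35.77) → (66.16,14.93) → (49.03,2.93) → (30.06,11.77) → (28.24,32.61) → (45.37,44.61) → (64.34,35.77). Closed: final G1 returns to the first vertex.

; Generated by LaserGRBL
G21
G90
G00 X103.24 Y32.41
M4 S382
G1 X116.10 Y48.11 F2054
G1 X123.77 Y62.96 F2054
G1 X129.69 Y76.06 F2054
G1 X137.34 Y86.51 F2054
G1 X150.15 Y93.40 F2054
M5
G00 X165.63 Y67.18
M4 S278
G1 X157.49 Y86.40 F4472
G1 X178.20 Y83.84 F4472
G1 X165.63 Y67.18 F4472
M5
G00 X164.13 Y80.02
M4 S768
G1 X156.94 Y81.19 F710
G1 X154.96 Y90.55 F710
G1 X155.13 Y102.43 F710
G1 X154.39 Y111.16 F710
G1 X149.68 Y111.07 F710
M5
G00 X66.73 Y67.85
M4 S278
G1 X60.73 Y86.33 F4472
G1 X45.01 Y97.75 F4472
G1 X25.57 Y97.75 F4472
G1 X9.85 Y86.33 F4472
G1 X3.85 Y67.85 F4472
G1 X9.85 Y49.37 F4472
G1 X25.57 Y37.95 F4472
G1 X45.01 Y37.95 F4472
G1 X60.73 Y49.37 F4472
G1 X66.73 Y67.85 F4472
M5
G00 X117.22 Y63.07
M4 S768
G1 X124.86 Y50.71 F710
G1 X129.66 Y39.52 F710
G1 X131.62 Y29.49 F710
G1 X130.72 Y20.63 F710
G1 X126.98 Y12.93 F710
M5
G00 X64.34 Y35.77
M4 S382
G1 X66.16 Y14.93 F2054
G1 X49.03 Y2.93 F2054
G1 X30.06 Y11.77 F2054
G1 X28.24 Y32.61 F2054
G1 X45.37 Y44.61 F2054
G1 X64.34 Y35.77 F2054
M5
G00 X0.00 Y0.00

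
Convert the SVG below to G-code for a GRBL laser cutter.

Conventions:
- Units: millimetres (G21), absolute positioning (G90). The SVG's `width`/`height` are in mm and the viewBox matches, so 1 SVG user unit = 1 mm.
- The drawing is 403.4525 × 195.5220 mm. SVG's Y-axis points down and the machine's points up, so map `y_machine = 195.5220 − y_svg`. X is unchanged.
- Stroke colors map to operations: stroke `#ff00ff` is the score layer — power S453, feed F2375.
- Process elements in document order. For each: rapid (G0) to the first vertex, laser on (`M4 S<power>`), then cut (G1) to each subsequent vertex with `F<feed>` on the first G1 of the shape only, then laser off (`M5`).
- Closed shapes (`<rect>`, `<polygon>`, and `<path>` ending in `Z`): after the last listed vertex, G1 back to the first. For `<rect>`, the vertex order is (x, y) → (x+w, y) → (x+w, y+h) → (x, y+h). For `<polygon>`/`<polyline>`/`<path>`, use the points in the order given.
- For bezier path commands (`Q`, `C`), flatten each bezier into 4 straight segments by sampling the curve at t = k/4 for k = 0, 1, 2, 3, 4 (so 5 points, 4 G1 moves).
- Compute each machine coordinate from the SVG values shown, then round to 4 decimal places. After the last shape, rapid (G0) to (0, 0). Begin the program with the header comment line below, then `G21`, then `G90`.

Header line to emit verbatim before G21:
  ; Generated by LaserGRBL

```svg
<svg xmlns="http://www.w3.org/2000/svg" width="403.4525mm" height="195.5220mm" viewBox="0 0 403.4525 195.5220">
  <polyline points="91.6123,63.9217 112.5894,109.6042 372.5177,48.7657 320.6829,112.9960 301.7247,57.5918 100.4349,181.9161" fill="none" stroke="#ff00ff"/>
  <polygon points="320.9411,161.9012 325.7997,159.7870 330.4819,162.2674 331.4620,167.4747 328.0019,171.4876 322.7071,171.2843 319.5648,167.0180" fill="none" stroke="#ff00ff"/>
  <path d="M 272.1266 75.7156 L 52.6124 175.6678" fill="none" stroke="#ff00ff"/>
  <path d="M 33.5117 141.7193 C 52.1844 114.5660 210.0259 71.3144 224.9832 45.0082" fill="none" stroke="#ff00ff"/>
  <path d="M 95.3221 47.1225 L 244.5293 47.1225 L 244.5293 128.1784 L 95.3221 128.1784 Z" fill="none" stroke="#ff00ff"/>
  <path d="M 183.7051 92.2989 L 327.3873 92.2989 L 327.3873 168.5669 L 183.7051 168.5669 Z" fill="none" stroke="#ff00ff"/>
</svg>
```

; Generated by LaserGRBL
G21
G90
G0 X91.6123 Y131.6003
M4 S453
G1 X112.5894 Y85.9178 F2375
G1 X372.5177 Y146.7563
G1 X320.6829 Y82.5260
G1 X301.7247 Y137.9302
G1 X100.4349 Y13.6059
M5
G0 X320.9411 Y33.6208
M4 S453
G1 X325.7997 Y35.7350 F2375
G1 X330.4819 Y33.2546
G1 X331.4620 Y28.0473
G1 X328.0019 Y24.0344
G1 X322.7071 Y24.2377
G1 X319.5648 Y28.5040
G1 X320.9411 Y33.6208
M5
G0 X272.1266 Y119.8064
M4 S453
G1 X52.6124 Y19.8542 F2375
M5
G0 X33.5117 Y53.8027
M4 S453
G1 X69.2033 Y76.6698 F2375
G1 X130.6407 Y102.4759
G1 X191.3815 Y128.1232
G1 X224.9832 Y150.5138
M5
G0 X95.3221 Y148.3995
M4 S453
G1 X244.5293 Y148.3995 F2375
G1 X244.5293 Y67.3436
G1 X95.3221 Y67.3436
G1 X95.3221 Y148.3995
M5
G0 X183.7051 Y103.2231
M4 S453
G1 X327.3873 Y103.2231 F2375
G1 X327.3873 Y26.9551
G1 X183.7051 Y26.9551
G1 X183.7051 Y103.2231
M5
G0 X0.0000 Y0.0000

viewBox `0 0 403.4525 195.5220` with mm width/height → 1 unit = 1 mm. Flip: y_m = 195.5220 − y_svg.

**Shape 1** — `<polyline>` open polyline, stroke `#ff00ff` → score (S453, F2375). Machine vertices: (91.6123,131.6003) → (112.5894,85.9178) → (372.5177,146.7563) → (320.6829,82.5260) → (301.7247,137.9302) → (100.4349,13.6059). Open path.

**Shape 2** — `<polygon>` regular polygon, stroke `#ff00ff` → score (S453, F2375). Machine vertices: (320.9411,33.6208) → (325.7997,35.7350) → (330.4819,33.2546) → (331.4620,28.0473) → (328.0019,24.0344) → (322.7071,24.2377) → (319.5648,28.5040) → (320.9411,33.6208). Closed: final G1 returns to the first vertex.

**Shape 3** — `<path>` line segment, stroke `#ff00ff` → score (S453, F2375). Machine vertices: (272.1266,119.8064) → (52.6124,19.8542). Open path.

**Shape 4** — `<path>` cubic bezier, stroke `#ff00ff` → score (S453, F2375). Control points (SVG): P0=(33.5117,141.7193), P1=(52.1844,114.5660), P2=(210.0259,71.3144), P3=(224.9832,45.0082); sampled at t=k/4. Machine vertices: (33.5117,53.8027) → (69.2033,76.6698) → (130.6407,102.4759) → (191.3815,128.1232) → (224.9832,150.5138). Open path.

**Shape 5** — `<path>` rectangle, stroke `#ff00ff` → score (S453, F2375). Machine vertices: (95.3221,148.3995) → (244.5293,148.3995) → (244.5293,67.3436) → (95.3221,67.3436) → (95.3221,148.3995). Closed: final G1 returns to the first vertex.

**Shape 6** — `<path>` rectangle, stroke `#ff00ff` → score (S453, F2375). Machine vertices: (183.7051,103.2231) → (327.3873,103.2231) → (327.3873,26.9551) → (183.7051,26.9551) → (183.7051,103.2231). Closed: final G1 returns to the first vertex.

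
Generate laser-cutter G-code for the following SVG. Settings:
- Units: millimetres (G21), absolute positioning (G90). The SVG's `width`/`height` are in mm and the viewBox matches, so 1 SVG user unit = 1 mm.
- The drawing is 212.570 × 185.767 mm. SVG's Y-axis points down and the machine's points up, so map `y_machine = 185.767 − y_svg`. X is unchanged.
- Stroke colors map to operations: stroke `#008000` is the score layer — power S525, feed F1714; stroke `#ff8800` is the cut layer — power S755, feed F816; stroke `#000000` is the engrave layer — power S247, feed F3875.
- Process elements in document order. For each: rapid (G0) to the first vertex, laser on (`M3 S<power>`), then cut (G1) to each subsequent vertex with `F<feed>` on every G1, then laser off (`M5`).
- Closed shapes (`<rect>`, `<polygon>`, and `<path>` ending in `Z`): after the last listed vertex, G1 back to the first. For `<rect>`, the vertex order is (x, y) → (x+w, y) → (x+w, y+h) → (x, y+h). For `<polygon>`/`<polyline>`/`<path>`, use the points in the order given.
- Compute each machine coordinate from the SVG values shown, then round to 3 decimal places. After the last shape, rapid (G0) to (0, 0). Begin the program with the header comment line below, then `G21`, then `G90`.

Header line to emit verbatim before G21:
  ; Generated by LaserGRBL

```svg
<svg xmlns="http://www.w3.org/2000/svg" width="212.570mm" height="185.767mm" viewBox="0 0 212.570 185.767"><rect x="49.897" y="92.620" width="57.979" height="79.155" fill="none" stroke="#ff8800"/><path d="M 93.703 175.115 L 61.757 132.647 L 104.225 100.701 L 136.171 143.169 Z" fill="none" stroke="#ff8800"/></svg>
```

1 u = 1 mm; y_m = 185.767 − y.

[1] `<rect>` rectangle, #ff8800→cut S755 F816: (49.897,93.147) → (107.876,93.147) → (107.876,13.992) → (49.897,13.992) → (49.897,93.147) (closed)

[2] `<path>` regular polygon, #ff8800→cut S755 F816: (93.703,10.652) → (61.757,53.120) → (104.225,85.066) → (136.171,42.598) → (93.703,10.652) (closed)

; Generated by LaserGRBL
G21
G90
G0 X49.897 Y93.147
M3 S755
G1 X107.876 Y93.147 F816
G1 X107.876 Y13.992 F816
G1 X49.897 Y13.992 F816
G1 X49.897 Y93.147 F816
M5
G0 X93.703 Y10.652
M3 S755
G1 X61.757 Y53.120 F816
G1 X104.225 Y85.066 F816
G1 X136.171 Y42.598 F816
G1 X93.703 Y10.652 F816
M5
G0 X0.000 Y0.000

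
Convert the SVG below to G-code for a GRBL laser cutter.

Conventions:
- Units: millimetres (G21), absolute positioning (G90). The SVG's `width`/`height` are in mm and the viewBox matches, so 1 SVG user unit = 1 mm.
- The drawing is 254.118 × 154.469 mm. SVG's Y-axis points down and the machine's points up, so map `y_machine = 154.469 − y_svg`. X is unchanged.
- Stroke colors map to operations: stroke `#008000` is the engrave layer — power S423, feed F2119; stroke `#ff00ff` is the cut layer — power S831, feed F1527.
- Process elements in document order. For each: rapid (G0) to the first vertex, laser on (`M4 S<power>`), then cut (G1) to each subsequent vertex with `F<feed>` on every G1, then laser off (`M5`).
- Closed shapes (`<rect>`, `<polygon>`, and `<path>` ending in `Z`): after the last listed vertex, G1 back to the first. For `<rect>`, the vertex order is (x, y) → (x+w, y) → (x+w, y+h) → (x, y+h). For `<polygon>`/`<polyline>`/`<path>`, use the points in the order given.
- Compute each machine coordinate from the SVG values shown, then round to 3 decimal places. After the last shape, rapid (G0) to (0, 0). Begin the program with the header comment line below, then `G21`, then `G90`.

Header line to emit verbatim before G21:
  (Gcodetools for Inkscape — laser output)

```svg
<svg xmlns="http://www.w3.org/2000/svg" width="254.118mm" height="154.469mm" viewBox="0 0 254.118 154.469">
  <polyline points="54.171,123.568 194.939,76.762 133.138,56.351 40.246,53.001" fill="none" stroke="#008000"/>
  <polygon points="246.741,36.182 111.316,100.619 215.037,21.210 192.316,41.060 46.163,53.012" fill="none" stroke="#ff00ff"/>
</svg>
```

viewBox `0 0 254.118 154.469` with mm width/height → 1 unit = 1 mm. Flip: y_m = 154.469 − y_svg.

**Shape 1** — `<polyline>` open polyline, stroke `#008000` → engrave (S423, F2119). Machine vertices: (54.171,30.901) → (194.939,77.707) → (133.138,98.118) → (40.246,101.468). Open path.

**Shape 2** — `<polygon>` closed polygon, stroke `#ff00ff` → cut (S831, F1527). Machine vertices: (246.741,118.287) → (111.316,53.850) → (215.037,133.259) → (192.316,113.409) → (46.163,101.457) → (246.741,118.287). Closed: final G1 returns to the first vertex.

(Gcodetools for Inkscape — laser output)
G21
G90
G0 X54.171 Y30.901
M4 S423
G1 X194.939 Y77.707 F2119
G1 X133.138 Y98.118 F2119
G1 X40.246 Y101.468 F2119
M5
G0 X246.741 Y118.287
M4 S831
G1 X111.316 Y53.850 F1527
G1 X215.037 Y133.259 F1527
G1 X192.316 Y113.409 F1527
G1 X46.163 Y101.457 F1527
G1 X246.741 Y118.287 F1527
M5
G0 X0.000 Y0.000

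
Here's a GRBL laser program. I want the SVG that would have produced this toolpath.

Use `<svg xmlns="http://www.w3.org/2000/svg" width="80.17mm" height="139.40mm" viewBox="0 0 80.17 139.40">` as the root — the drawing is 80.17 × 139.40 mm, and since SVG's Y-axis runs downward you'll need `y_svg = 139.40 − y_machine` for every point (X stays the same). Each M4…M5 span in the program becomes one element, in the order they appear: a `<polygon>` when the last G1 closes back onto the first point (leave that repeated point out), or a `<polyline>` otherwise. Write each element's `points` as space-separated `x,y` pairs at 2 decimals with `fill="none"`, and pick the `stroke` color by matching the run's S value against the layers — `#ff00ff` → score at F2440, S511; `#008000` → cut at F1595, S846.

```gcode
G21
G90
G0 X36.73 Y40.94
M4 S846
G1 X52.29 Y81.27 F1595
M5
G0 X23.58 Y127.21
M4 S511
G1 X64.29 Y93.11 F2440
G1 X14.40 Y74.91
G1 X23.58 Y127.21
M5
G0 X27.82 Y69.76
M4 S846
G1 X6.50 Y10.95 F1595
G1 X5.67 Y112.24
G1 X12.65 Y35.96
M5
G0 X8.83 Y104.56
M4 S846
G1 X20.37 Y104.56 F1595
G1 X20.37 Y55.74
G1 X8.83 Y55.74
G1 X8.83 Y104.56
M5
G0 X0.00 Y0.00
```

<svg xmlns="http://www.w3.org/2000/svg" width="80.17mm" height="139.40mm" viewBox="0 0 80.17 139.40">
  <polyline points="36.73,98.46 52.29,58.13" fill="none" stroke="#008000"/>
  <polygon points="23.58,12.19 64.29,46.29 14.40,64.49" fill="none" stroke="#ff00ff"/>
  <polyline points="27.82,69.64 6.50,128.45 5.67,27.16 12.65,103.44" fill="none" stroke="#008000"/>
  <polygon points="8.83,34.84 20.37,34.84 20.37,83.66 8.83,83.66" fill="none" stroke="#008000"/>
</svg>

Each laser-on run becomes one SVG element. Flip Y back into SVG space with y_svg = 139.40 − y_machine.

Run 1: power S846 maps to stroke `#008000` (cut). The run is open, so emit a `<polyline>` with points (Y-flipped): 36.73,98.46 52.29,58.13.

Run 2: the run's S511 means `#ff00ff` (score). The run returns to its start, so emit a `<polygon>` with points (Y-flipped): 23.58,12.19 64.29,46.29 14.40,64.49.

Run 3: S846 ⇒ cut layer `#008000`. The run is open, so emit a `<polyline>` with points (Y-flipped): 27.82,69.64 6.50,128.45 5.67,27.16 12.65,103.44.

Run 4: the run's S846 means `#008000` (cut). The run returns to its start, so emit a `<polygon>` with points (Y-flipped): 8.83,34.84 20.37,34.84 20.37,83.66 8.83,83.66.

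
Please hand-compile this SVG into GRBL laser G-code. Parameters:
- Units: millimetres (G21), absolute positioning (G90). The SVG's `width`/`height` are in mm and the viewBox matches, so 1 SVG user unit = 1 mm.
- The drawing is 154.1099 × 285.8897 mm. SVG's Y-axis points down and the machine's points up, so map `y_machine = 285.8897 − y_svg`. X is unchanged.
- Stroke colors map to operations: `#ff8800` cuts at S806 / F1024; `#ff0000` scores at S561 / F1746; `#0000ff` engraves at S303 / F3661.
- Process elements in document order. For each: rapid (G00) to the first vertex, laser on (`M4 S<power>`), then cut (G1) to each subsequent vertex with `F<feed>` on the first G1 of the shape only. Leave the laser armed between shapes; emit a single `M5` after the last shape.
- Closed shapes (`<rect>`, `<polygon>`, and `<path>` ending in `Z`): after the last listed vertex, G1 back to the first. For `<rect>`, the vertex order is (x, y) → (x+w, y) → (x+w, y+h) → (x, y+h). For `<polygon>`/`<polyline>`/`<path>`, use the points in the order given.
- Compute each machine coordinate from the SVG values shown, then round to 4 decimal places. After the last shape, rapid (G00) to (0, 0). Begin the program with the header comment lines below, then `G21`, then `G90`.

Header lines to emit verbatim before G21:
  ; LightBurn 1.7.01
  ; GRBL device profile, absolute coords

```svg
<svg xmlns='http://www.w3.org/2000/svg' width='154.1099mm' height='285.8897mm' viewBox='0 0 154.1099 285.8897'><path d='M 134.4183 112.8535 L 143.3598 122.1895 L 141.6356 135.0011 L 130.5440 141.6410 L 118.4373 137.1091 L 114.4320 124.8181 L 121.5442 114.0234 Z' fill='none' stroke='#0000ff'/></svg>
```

Since the viewBox matches the mm dimensions, user units are millimetres directly. The only transform is the Y-flip y_m = 285.8897 − y_svg.

Shape 1 is a regular polygon drawn with `<path>`. Its stroke #0000ff means engrave at S303, F3661. After flipping Y the toolpath is (134.4183,173.0362) → (143.3598,163.7002) → (141.6356,150.8886) → (130.5440,144.2487) → (118.4373,148.7806) → (114.4320,161.0716) → (121.5442,171.8663) → (134.4183,173.0362), returning to the start.

; LightBurn 1.7.01
; GRBL device profile, absolute coords
G21
G90
G00 X134.4183 Y173.0362
M4 S303
G1 X143.3598 Y163.7002 F3661
G1 X141.6356 Y150.8886
G1 X130.5440 Y144.2487
G1 X118.4373 Y148.7806
G1 X114.4320 Y161.0716
G1 X121.5442 Y171.8663
G1 X134.4183 Y173.0362
M5
G00 X0.0000 Y0.0000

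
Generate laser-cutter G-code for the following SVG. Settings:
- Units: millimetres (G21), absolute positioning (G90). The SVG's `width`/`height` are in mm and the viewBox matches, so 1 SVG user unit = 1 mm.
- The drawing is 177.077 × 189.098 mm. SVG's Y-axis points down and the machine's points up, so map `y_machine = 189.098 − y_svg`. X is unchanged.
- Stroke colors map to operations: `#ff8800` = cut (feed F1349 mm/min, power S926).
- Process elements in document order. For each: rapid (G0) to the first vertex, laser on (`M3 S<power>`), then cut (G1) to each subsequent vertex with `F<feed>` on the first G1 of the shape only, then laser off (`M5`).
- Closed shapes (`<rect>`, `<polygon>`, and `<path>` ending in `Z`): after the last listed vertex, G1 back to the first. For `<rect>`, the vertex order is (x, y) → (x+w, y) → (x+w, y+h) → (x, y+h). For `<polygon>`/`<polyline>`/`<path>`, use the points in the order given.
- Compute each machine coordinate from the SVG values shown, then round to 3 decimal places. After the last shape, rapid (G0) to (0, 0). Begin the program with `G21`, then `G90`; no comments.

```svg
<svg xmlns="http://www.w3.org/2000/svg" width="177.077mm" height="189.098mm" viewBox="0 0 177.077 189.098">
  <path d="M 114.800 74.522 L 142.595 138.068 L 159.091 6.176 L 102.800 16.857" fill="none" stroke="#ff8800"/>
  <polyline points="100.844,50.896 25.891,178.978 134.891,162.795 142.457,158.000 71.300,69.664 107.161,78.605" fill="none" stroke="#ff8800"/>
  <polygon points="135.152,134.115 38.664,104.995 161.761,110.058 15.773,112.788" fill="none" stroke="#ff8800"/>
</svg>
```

Since the viewBox matches the mm dimensions, user units are millimetres directly. The only transform is the Y-flip y_m = 189.098 − y_svg.

Shape 1 is a open polyline drawn with `<path>`. Its stroke #ff8800 means cut at S926, F1349. After flipping Y the toolpath is (114.800,114.576) → (142.595,51.030) → (159.091,182.922) → (102.800,172.241).

Shape 2 is a open polyline drawn with `<polyline>`. Its stroke #ff8800 means cut at S926, F1349. After flipping Y the toolpath is (100.844,138.202) → (25.891,10.120) → (134.891,26.303) → (142.457,31.098) → (71.300,119.434) → (107.161,110.493).

Shape 3 is a closed polygon drawn with `<polygon>`. Its stroke #ff8800 means cut at S926, F1349. After flipping Y the toolpath is (135.152,54.983) → (38.664,84.103) → (161.761,79.040) → (15.773,76.310) → (135.152,54.983), returning to the start.

G21
G90
G0 X114.800 Y114.576
M3 S926
G1 X142.595 Y51.030 F1349
G1 X159.091 Y182.922
G1 X102.800 Y172.241
M5
G0 X100.844 Y138.202
M3 S926
G1 X25.891 Y10.120 F1349
G1 X134.891 Y26.303
G1 X142.457 Y31.098
G1 X71.300 Y119.434
G1 X107.161 Y110.493
M5
G0 X135.152 Y54.983
M3 S926
G1 X38.664 Y84.103 F1349
G1 X161.761 Y79.040
G1 X15.773 Y76.310
G1 X135.152 Y54.983
M5
G0 X0.000 Y0.000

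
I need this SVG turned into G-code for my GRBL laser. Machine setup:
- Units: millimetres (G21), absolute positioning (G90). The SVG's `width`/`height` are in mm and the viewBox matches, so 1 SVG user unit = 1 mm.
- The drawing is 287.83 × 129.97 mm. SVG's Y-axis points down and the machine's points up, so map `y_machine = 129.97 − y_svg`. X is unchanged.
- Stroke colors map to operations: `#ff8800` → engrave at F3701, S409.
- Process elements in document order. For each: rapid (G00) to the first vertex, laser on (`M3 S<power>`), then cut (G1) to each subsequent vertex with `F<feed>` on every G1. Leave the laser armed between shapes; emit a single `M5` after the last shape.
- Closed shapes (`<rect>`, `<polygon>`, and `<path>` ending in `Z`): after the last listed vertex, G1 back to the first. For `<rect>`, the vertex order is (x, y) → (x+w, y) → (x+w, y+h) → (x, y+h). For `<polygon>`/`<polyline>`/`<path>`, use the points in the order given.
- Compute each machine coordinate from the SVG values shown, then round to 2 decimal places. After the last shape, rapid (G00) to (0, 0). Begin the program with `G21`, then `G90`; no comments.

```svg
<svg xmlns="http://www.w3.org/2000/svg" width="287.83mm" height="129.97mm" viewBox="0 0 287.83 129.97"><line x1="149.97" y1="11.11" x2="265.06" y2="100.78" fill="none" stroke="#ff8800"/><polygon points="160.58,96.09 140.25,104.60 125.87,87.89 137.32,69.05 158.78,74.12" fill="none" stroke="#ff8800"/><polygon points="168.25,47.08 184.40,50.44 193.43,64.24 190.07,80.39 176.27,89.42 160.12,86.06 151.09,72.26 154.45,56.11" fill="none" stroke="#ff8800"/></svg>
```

G21
G90
G00 X149.97 Y118.86
M3 S409
G1 X265.06 Y29.19 F3701
G00 X160.58 Y33.88
M3 S409
G1 X140.25 Y25.37 F3701
G1 X125.87 Y42.08 F3701
G1 X137.32 Y60.92 F3701
G1 X158.78 Y55.85 F3701
G1 X160.58 Y33.88 F3701
G00 X168.25 Y82.89
M3 S409
G1 X184.40 Y79.53 F3701
G1 X193.43 Y65.73 F3701
G1 X190.07 Y49.58 F3701
G1 X176.27 Y40.55 F3701
G1 X160.12 Y43.91 F3701
G1 X151.09 Y57.71 F3701
G1 X154.45 Y73.86 F3701
G1 X168.25 Y82.89 F3701
M5
G00 X0.00 Y0.00

1 u = 1 mm; y_m = 129.97 − y.

[1] `<line>` line segment, #ff8800→engrave S409 F3701: (149.97,118.86) → (265.06,29.19)

[2] `<polygon>` regular polygon, #ff8800→engrave S409 F3701: (160.58,33.88) → (140.25,25.37) → (125.87,42.08) → (137.32,60.92) → (158.78,55.85) → (160.58,33.88) (closed)

[3] `<polygon>` regular polygon, #ff8800→engrave S409 F3701: (168.25,82.89) → (184.40,79.53) → (193.43,65.73) → (190.07,49.58) → (176.27,40.55) → (160.12,43.91) → (151.09,57.71) → (154.45,73.86) → (168.25,82.89) (closed)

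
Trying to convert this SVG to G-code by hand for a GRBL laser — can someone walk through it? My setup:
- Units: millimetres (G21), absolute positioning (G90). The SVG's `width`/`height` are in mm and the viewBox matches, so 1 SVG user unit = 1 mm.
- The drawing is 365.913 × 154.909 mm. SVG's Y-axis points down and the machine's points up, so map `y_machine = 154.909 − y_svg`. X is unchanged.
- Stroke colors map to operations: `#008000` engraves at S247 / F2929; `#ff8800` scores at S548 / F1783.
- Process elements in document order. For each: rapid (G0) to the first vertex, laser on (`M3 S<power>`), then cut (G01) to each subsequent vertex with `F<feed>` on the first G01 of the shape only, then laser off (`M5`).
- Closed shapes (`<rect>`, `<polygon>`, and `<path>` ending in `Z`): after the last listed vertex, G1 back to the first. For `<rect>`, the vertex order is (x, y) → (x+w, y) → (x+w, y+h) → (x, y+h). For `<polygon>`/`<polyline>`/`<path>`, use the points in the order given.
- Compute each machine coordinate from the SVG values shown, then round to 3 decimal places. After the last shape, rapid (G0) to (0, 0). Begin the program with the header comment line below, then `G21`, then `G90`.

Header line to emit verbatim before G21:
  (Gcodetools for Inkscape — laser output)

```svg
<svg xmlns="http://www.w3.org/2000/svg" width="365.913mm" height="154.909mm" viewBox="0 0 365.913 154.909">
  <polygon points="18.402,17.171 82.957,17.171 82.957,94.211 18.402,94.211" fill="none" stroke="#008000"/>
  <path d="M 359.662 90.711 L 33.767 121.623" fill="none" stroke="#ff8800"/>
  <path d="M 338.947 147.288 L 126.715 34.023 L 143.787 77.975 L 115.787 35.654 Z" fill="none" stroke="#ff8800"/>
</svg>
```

(Gcodetools for Inkscape — laser output)
G21
G90
G0 X18.402 Y137.738
M3 S247
G01 X82.957 Y137.738 F2929
G01 X82.957 Y60.698
G01 X18.402 Y60.698
G01 X18.402 Y137.738
M5
G0 X359.662 Y64.198
M3 S548
G01 X33.767 Y33.286 F1783
M5
G0 X338.947 Y7.621
M3 S548
G01 X126.715 Y120.886 F1783
G01 X143.787 Y76.934
G01 X115.787 Y119.255
G01 X338.947 Y7.621
M5
G0 X0.000 Y0.000

1 u = 1 mm; y_m = 154.909 − y.

[1] `<polygon>` rectangle, #008000→engrave S247 F2929: (18.402,137.738) → (82.957,137.738) → (82.957,60.698) → (18.402,60.698) → (18.402,137.738) (closed)

[2] `<path>` line segment, #ff8800→score S548 F1783: (359.662,64.198) → (33.767,33.286)

[3] `<path>` closed polygon, #ff8800→score S548 F1783: (338.947,7.621) → (126.715,120.886) → (143.787,76.934) → (115.787,119.255) → (338.947,7.621) (closed)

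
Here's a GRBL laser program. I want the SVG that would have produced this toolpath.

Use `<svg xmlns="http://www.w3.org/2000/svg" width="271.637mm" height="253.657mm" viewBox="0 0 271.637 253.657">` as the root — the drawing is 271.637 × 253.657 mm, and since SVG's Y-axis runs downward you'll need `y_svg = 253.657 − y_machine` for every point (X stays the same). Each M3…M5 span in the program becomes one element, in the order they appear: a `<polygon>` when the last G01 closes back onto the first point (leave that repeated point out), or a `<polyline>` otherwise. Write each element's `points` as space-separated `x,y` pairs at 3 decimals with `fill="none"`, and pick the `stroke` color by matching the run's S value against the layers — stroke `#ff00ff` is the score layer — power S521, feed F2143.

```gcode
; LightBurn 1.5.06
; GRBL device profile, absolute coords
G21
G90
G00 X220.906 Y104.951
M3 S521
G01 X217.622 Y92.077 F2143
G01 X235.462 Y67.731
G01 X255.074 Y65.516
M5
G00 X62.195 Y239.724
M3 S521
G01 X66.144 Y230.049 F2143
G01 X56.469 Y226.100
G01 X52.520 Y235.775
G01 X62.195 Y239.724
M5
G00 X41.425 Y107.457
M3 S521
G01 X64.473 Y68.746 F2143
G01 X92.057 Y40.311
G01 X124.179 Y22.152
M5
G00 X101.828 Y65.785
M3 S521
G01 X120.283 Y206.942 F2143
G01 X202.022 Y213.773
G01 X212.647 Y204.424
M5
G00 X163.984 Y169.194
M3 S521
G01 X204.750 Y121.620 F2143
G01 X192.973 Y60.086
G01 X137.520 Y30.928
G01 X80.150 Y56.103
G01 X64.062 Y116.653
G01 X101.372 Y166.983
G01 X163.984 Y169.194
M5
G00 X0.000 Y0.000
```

Each laser-on run becomes one SVG element. Flip Y back into SVG space with y_svg = 253.657 − y_machine. Every run uses S521, so all elements get stroke `#ff00ff` (score).

Run 1: The run is open, so emit a `<polyline>` with points (Y-flipped): 220.906,148.706 217.622,161.580 235.462,185.926 255.074,188.141.

Run 2: The run returns to its start, so emit a `<polygon>` with points (Y-flipped): 62.195,13.933 66.144,23.608 56.469,27.557 52.520,17.882.

Run 3: The run is open, so emit a `<polyline>` with points (Y-flipped): 41.425,146.200 64.473,184.911 92.057,213.346 124.179,231.505.

Run 4: The run is open, so emit a `<polyline>` with points (Y-flipped): 101.828,187.872 120.283,46.715 202.022,39.884 212.647,49.233.

Run 5: The run returns to its start, so emit a `<polygon>` with points (Y-flipped): 163.984,84.463 204.750,132.037 192.973,193.571 137.520,222.729 80.150,197.554 64.062,137.004 101.372,86.674.

<svg xmlns="http://www.w3.org/2000/svg" width="271.637mm" height="253.657mm" viewBox="0 0 271.637 253.657">
  <polyline points="220.906,148.706 217.622,161.580 235.462,185.926 255.074,188.141" fill="none" stroke="#ff00ff"/>
  <polygon points="62.195,13.933 66.144,23.608 56.469,27.557 52.520,17.882" fill="none" stroke="#ff00ff"/>
  <polyline points="41.425,146.200 64.473,184.911 92.057,213.346 124.179,231.505" fill="none" stroke="#ff00ff"/>
  <polyline points="101.828,187.872 120.283,46.715 202.022,39.884 212.647,49.233" fill="none" stroke="#ff00ff"/>
  <polygon points="163.984,84.463 204.750,132.037 192.973,193.571 137.520,222.729 80.150,197.554 64.062,137.004 101.372,86.674" fill="none" stroke="#ff00ff"/>
</svg>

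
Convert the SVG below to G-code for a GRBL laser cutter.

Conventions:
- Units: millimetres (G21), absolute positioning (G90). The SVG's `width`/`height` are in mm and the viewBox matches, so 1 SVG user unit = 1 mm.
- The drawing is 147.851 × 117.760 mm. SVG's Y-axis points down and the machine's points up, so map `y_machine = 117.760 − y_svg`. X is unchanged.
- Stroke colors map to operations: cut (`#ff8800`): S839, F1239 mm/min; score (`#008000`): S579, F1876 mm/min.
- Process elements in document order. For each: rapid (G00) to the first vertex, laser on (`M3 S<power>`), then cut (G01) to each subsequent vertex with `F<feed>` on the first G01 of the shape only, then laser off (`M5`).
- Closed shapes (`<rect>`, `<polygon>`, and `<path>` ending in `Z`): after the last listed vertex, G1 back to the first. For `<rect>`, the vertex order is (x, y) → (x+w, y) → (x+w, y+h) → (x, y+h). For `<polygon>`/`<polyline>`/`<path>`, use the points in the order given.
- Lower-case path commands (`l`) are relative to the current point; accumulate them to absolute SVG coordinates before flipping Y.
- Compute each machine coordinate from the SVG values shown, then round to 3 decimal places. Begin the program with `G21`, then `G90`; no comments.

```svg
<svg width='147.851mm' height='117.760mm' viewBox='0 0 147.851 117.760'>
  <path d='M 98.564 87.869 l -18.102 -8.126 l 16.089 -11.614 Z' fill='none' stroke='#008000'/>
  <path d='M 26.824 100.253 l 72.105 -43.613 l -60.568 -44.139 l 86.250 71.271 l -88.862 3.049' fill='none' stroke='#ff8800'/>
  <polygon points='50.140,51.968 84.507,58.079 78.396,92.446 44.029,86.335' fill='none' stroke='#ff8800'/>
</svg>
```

viewBox `0 0 147.851 117.760` with mm width/height → 1 unit = 1 mm. Flip: y_m = 117.760 − y_svg.

**Shape 1** — `<path>` regular polygon, stroke `#008000` → score (S579, F1876). Machine vertices: (98.564,29.891) → (80.462,38.017) → (96.551,49.631) → (98.564,29.891). Closed: final G1 returns to the first vertex.

**Shape 2** — `<path>` open polyline, stroke `#ff8800` → cut (S839, F1239). Machine vertices: (26.824,17.507) → (98.929,61.120) → (38.361,105.259) → (124.611,33.988) → (35.749,30.939). Open path.

**Shape 3** — `<polygon>` regular polygon, stroke `#ff8800` → cut (S839, F1239). Machine vertices: (50.140,65.792) → (84.507,59.681) → (78.396,25.314) → (44.029,31.425) → (50.140,65.792). Closed: final G1 returns to the first vertex.

G21
G90
G00 X98.564 Y29.891
M3 S579
G01 X80.462 Y38.017 F1876
G01 X96.551 Y49.631
G01 X98.564 Y29.891
M5
G00 X26.824 Y17.507
M3 S839
G01 X98.929 Y61.120 F1239
G01 X38.361 Y105.259
G01 X124.611 Y33.988
G01 X35.749 Y30.939
M5
G00 X50.140 Y65.792
M3 S839
G01 X84.507 Y59.681 F1239
G01 X78.396 Y25.314
G01 X44.029 Y31.425
G01 X50.140 Y65.792
M5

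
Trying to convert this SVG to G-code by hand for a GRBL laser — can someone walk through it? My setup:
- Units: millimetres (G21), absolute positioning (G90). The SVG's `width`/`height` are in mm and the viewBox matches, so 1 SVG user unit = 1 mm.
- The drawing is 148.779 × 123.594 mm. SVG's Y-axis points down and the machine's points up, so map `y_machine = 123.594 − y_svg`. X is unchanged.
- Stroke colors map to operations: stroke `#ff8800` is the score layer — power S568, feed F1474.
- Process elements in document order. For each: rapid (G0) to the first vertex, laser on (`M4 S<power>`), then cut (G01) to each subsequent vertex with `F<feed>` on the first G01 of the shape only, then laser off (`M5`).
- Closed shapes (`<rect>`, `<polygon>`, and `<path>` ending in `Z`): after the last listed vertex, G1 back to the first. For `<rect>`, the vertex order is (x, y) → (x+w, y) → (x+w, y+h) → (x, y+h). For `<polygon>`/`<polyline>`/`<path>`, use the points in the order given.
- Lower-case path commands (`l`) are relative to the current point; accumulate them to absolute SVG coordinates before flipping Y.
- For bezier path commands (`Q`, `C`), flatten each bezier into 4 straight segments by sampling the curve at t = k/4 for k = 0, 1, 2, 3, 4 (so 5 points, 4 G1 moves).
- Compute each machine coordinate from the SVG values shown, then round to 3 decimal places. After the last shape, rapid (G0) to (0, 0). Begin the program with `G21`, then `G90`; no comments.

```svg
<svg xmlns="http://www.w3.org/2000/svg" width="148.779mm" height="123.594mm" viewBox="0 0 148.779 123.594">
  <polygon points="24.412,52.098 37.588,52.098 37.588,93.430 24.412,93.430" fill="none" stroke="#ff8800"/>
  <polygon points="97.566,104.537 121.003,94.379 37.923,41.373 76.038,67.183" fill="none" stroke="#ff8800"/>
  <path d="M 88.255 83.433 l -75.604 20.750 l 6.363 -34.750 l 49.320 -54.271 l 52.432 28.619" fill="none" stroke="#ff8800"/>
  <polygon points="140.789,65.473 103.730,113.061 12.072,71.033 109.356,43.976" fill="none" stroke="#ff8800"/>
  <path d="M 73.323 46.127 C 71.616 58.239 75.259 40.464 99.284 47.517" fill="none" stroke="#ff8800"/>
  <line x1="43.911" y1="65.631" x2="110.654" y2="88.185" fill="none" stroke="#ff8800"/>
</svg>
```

1 u = 1 mm; y_m = 123.594 − y.

[1] `<polygon>` rectangle, #ff8800→score S568 F1474: (24.412,71.496) → (37.588,71.496) → (37.588,30.164) → (24.412,30.164) → (24.412,71.496) (closed)

[2] `<polygon>` closed polygon, #ff8800→score S568 F1474: (97.566,19.057) → (121.003,29.215) → (37.923,82.221) → (76.038,56.411) → (97.566,19.057) (closed)

[3] `<path>` open polyline, #ff8800→score S568 F1474: (88.255,40.161) → (12.651,19.411) → (19.014,54.161) → (68.334,108.432) → (120.766,79.813)

[4] `<polygon>` closed polygon, #ff8800→score S568 F1474: (140.789,58.121) → (103.730,10.533) → (12.072,52.561) → (109.356,79.618) → (140.789,58.121) (closed)

[5] `<path>` cubic bezier, #ff8800→score S568 F1474: (73.323,77.467) → (73.281,73.132) → (76.654,74.875) → (84.852,77.566) → (99.284,76.077)

[6] `<line>` line segment, #ff8800→score S568 F1474: (43.911,57.963) → (110.654,35.409)

G21
G90
G0 X24.412 Y71.496
M4 S568
G01 X37.588 Y71.496 F1474
G01 X37.588 Y30.164
G01 X24.412 Y30.164
G01 X24.412 Y71.496
M5
G0 X97.566 Y19.057
M4 S568
G01 X121.003 Y29.215 F1474
G01 X37.923 Y82.221
G01 X76.038 Y56.411
G01 X97.566 Y19.057
M5
G0 X88.255 Y40.161
M4 S568
G01 X12.651 Y19.411 F1474
G01 X19.014 Y54.161
G01 X68.334 Y108.432
G01 X120.766 Y79.813
M5
G0 X140.789 Y58.121
M4 S568
G01 X103.730 Y10.533 F1474
G01 X12.072 Y52.561
G01 X109.356 Y79.618
G01 X140.789 Y58.121
M5
G0 X73.323 Y77.467
M4 S568
G01 X73.281 Y73.132 F1474
G01 X76.654 Y74.875
G01 X84.852 Y77.566
G01 X99.284 Y76.077
M5
G0 X43.911 Y57.963
M4 S568
G01 X110.654 Y35.409 F1474
M5
G0 X0.000 Y0.000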